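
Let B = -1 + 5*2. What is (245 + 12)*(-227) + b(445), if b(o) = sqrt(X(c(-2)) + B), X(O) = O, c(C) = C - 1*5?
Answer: -58339 + sqrt(2) ≈ -58338.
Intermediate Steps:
c(C) = -5 + C (c(C) = C - 5 = -5 + C)
B = 9 (B = -1 + 10 = 9)
b(o) = sqrt(2) (b(o) = sqrt((-5 - 2) + 9) = sqrt(-7 + 9) = sqrt(2))
(245 + 12)*(-227) + b(445) = (245 + 12)*(-227) + sqrt(2) = 257*(-227) + sqrt(2) = -58339 + sqrt(2)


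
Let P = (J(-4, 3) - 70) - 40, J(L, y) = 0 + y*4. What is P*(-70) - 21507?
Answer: -14647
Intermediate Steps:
J(L, y) = 4*y (J(L, y) = 0 + 4*y = 4*y)
P = -98 (P = (4*3 - 70) - 40 = (12 - 70) - 40 = -58 - 40 = -98)
P*(-70) - 21507 = -98*(-70) - 21507 = 6860 - 21507 = -14647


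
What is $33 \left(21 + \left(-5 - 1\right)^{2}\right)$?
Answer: $1881$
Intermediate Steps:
$33 \left(21 + \left(-5 - 1\right)^{2}\right) = 33 \left(21 + \left(-6\right)^{2}\right) = 33 \left(21 + 36\right) = 33 \cdot 57 = 1881$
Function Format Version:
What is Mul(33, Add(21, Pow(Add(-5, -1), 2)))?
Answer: 1881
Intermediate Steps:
Mul(33, Add(21, Pow(Add(-5, -1), 2))) = Mul(33, Add(21, Pow(-6, 2))) = Mul(33, Add(21, 36)) = Mul(33, 57) = 1881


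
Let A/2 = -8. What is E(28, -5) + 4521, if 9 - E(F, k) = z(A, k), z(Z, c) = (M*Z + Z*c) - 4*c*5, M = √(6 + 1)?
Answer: 4350 + 16*√7 ≈ 4392.3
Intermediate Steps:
A = -16 (A = 2*(-8) = -16)
M = √7 ≈ 2.6458
z(Z, c) = -20*c + Z*c + Z*√7 (z(Z, c) = (√7*Z + Z*c) - 4*c*5 = (Z*√7 + Z*c) - 20*c = (Z*c + Z*√7) - 20*c = -20*c + Z*c + Z*√7)
E(F, k) = 9 + 16*√7 + 36*k (E(F, k) = 9 - (-20*k - 16*k - 16*√7) = 9 - (-36*k - 16*√7) = 9 + (16*√7 + 36*k) = 9 + 16*√7 + 36*k)
E(28, -5) + 4521 = (9 + 16*√7 + 36*(-5)) + 4521 = (9 + 16*√7 - 180) + 4521 = (-171 + 16*√7) + 4521 = 4350 + 16*√7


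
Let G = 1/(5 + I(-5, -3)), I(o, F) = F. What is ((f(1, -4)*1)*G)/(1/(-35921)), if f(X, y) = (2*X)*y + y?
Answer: 215526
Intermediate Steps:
f(X, y) = y + 2*X*y (f(X, y) = 2*X*y + y = y + 2*X*y)
G = 1/2 (G = 1/(5 - 3) = 1/2 ≈ 0.50000)
((f(1, -4)*1)*G)/(1/(-35921)) = ((-4*(1 + 2*1)*1)*(1/2))/(1/(-35921)) = ((-4*(1 + 2)*1)*(1/2))/(-1/35921) = ((-4*3*1)*(1/2))*(-35921) = (-12*1*(1/2))*(-35921) = -12*1/2*(-35921) = -6*(-35921) = 215526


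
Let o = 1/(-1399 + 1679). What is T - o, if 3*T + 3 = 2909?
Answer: 813677/840 ≈ 968.66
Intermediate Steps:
T = 2906/3 (T = -1 + (⅓)*2909 = -1 + 2909/3 = 2906/3 ≈ 968.67)
o = 1/280 ≈ 0.0035714
T - o = 2906/3 - 1*1/280 = 2906/3 - 1/280 = 813677/840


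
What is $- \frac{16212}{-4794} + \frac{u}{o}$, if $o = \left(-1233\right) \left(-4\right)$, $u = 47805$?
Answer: $\frac{17174153}{1313556} \approx 13.075$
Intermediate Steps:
$o = 4932$
$- \frac{16212}{-4794} + \frac{u}{o} = - \frac{16212}{-4794} + \frac{47805}{4932} = \left(-16212\right) \left(- \frac{1}{4794}\right) + 47805 \cdot \frac{1}{4932} = \frac{2702}{799} + \frac{15935}{1644} = \frac{17174153}{1313556}$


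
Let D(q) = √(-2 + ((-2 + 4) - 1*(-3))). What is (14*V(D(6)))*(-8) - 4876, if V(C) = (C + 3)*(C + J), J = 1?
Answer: -5548 - 448*√3 ≈ -6324.0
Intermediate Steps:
D(q) = √3 (D(q) = √(-2 + (2 + 3)) = √(-2 + 5) = √3)
V(C) = (1 + C)*(3 + C) (V(C) = (C + 3)*(C + 1) = (3 + C)*(1 + C) = (1 + C)*(3 + C))
(14*V(D(6)))*(-8) - 4876 = (14*(3 + (√3)² + 4*√3))*(-8) - 4876 = (14*(3 + 3 + 4*√3))*(-8) - 4876 = (14*(6 + 4*√3))*(-8) - 4876 = (84 + 56*√3)*(-8) - 4876 = (-672 - 448*√3) - 4876 = -5548 - 448*√3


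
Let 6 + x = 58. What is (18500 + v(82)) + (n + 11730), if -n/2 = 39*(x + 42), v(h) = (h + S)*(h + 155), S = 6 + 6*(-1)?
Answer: 42332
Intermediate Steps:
x = 52 (x = -6 + 58 = 52)
S = 0 (S = 6 - 6 = 0)
v(h) = h*(155 + h) (v(h) = (h + 0)*(h + 155) = h*(155 + h))
n = -7332 (n = -78*(52 + 42) = -78*94 = -2*3666 = -7332)
(18500 + v(82)) + (n + 11730) = (18500 + 82*(155 + 82)) + (-7332 + 11730) = (18500 + 82*237) + 4398 = (18500 + 19434) + 4398 = 37934 + 4398 = 42332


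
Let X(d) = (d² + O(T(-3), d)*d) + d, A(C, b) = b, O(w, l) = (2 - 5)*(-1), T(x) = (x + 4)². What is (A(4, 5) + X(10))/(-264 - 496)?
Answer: -29/152 ≈ -0.19079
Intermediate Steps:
T(x) = (4 + x)²
O(w, l) = 3 (O(w, l) = -3*(-1) = 3)
X(d) = d² + 4*d (X(d) = (d² + 3*d) + d = d² + 4*d)
(A(4, 5) + X(10))/(-264 - 496) = (5 + 10*(4 + 10))/(-264 - 496) = (5 + 10*14)/(-760) = (5 + 140)*(-1/760) = 145*(-1/760) = -29/152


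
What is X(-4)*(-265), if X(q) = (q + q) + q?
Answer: 3180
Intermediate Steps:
X(q) = 3*q (X(q) = 2*q + q = 3*q)
X(-4)*(-265) = (3*(-4))*(-265) = -12*(-265) = 3180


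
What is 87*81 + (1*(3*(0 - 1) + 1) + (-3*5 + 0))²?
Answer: 7336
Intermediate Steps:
87*81 + (1*(3*(0 - 1) + 1) + (-3*5 + 0))² = 7047 + (1*(3*(-1) + 1) + (-3*5 + 0))² = 7047 + (1*(-3 + 1) + (-15 + 0))² = 7047 + (1*(-2) - 15)² = 7047 + (-2 - 15)² = 7047 + (-17)² = 7047 + 289 = 7336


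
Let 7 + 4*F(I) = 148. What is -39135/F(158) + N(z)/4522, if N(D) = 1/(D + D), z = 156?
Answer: -73618883473/66310608 ≈ -1110.2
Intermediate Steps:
F(I) = 141/4 (F(I) = -7/4 + (¼)*148 = -7/4 + 37 = 141/4)
N(D) = 1/(2*D)
-39135/F(158) + N(z)/4522 = -39135/141/4 + ((½)/156)/4522 = -39135*4/141 + ((½)*(1/156))*(1/4522) = -52180/47 + (1/312)*(1/4522) = -52180/47 + 1/1410864 = -73618883473/66310608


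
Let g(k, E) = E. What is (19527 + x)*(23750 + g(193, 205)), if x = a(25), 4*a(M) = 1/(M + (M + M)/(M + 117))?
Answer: 224529370187/480 ≈ 4.6777e+8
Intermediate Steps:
a(M) = 1/(4*(M + 2*M/(117 + M))) (a(M) = 1/(4*(M + (M + M)/(M + 117))) = 1/(4*(M + (2*M)/(117 + M))) = 1/(4*(M + 2*M/(117 + M))))
x = 71/7200 (x = (¼)*(117 + 25)/(25*(119 + 25)) = (¼)*(1/25)*142/144 = (¼)*(1/25)*(1/144)*142 = 71/7200 ≈ 0.0098611)
(19527 + x)*(23750 + g(193, 205)) = (19527 + 71/7200)*(23750 + 205) = (140594471/7200)*23955 = 224529370187/480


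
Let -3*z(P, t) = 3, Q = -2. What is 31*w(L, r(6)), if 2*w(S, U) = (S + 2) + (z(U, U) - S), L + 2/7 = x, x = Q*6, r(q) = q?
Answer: 31/2 ≈ 15.500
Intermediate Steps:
z(P, t) = -1 (z(P, t) = -1/3*3 = -1)
x = -12 (x = -2*6 = -12)
L = -86/7 (L = -2/7 - 12 = -86/7 ≈ -12.286)
w(S, U) = 1/2 (w(S, U) = ((S + 2) + (-1 - S))/2 = ((2 + S) + (-1 - S))/2 = (1/2)*1 = 1/2)
31*w(L, r(6)) = 31*(1/2) = 31/2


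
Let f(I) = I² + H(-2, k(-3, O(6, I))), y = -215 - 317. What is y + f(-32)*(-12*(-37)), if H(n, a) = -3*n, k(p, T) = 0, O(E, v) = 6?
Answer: 456788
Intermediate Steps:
y = -532
f(I) = 6 + I² (f(I) = I² - 3*(-2) = I² + 6 = 6 + I²)
y + f(-32)*(-12*(-37)) = -532 + (6 + (-32)²)*(-12*(-37)) = -532 + (6 + 1024)*444 = -532 + 1030*444 = -532 + 457320 = 456788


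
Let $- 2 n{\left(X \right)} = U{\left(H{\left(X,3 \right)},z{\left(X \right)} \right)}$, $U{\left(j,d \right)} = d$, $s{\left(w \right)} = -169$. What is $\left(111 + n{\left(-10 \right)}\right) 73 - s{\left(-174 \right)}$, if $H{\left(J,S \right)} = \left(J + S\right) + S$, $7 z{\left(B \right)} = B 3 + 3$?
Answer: $\frac{117779}{14} \approx 8412.8$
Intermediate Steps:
$z{\left(B \right)} = \frac{3}{7} + \frac{3 B}{7}$ ($z{\left(B \right)} = \frac{B 3 + 3}{7} = \frac{3 B + 3}{7} = \frac{3 + 3 B}{7} = \frac{3}{7} + \frac{3 B}{7}$)
$H{\left(J,S \right)} = J + 2 S$
$n{\left(X \right)} = - \frac{3}{14} - \frac{3 X}{14}$ ($n{\left(X \right)} = - \frac{\frac{3}{7} + \frac{3 X}{7}}{2} = - \frac{3}{14} - \frac{3 X}{14}$)
$\left(111 + n{\left(-10 \right)}\right) 73 - s{\left(-174 \right)} = \left(111 - - \frac{27}{14}\right) 73 - -169 = \left(111 + \left(- \frac{3}{14} + \frac{15}{7}\right)\right) 73 + 169 = \left(111 + \frac{27}{14}\right) 73 + 169 = \frac{1581}{14} \cdot 73 + 169 = \frac{115413}{14} + 169 = \frac{117779}{14}$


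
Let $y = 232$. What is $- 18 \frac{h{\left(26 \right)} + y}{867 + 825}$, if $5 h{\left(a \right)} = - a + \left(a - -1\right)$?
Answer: $- \frac{1161}{470} \approx -2.4702$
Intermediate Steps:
$h{\left(a \right)} = \frac{1}{5}$ ($h{\left(a \right)} = \frac{- a + \left(a - -1\right)}{5} = \frac{- a + \left(a + 1\right)}{5} = \frac{- a + \left(1 + a\right)}{5} = \frac{1}{5} \cdot 1 = \frac{1}{5}$)
$- 18 \frac{h{\left(26 \right)} + y}{867 + 825} = - 18 \frac{\frac{1}{5} + 232}{867 + 825} = - 18 \frac{1161}{5 \cdot 1692} = - 18 \cdot \frac{1161}{5} \cdot \frac{1}{1692} = \left(-18\right) \frac{129}{940} = - \frac{1161}{470}$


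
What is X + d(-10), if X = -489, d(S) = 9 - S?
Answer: -470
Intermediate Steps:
X + d(-10) = -489 + (9 - 1*(-10)) = -489 + (9 + 10) = -489 + 19 = -470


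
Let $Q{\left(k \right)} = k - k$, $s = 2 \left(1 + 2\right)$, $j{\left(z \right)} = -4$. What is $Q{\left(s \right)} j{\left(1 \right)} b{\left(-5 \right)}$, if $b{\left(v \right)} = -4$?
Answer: $0$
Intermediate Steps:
$s = 6$ ($s = 2 \cdot 3 = 6$)
$Q{\left(k \right)} = 0$
$Q{\left(s \right)} j{\left(1 \right)} b{\left(-5 \right)} = 0 \left(-4\right) \left(-4\right) = 0 \left(-4\right) = 0$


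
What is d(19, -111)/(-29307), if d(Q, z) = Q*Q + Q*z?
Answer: 1748/29307 ≈ 0.059644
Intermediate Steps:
d(Q, z) = Q² + Q*z
d(19, -111)/(-29307) = (19*(19 - 111))/(-29307) = (19*(-92))*(-1/29307) = -1748*(-1/29307) = 1748/29307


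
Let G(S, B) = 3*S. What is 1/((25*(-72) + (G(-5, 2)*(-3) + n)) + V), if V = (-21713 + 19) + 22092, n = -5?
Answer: -1/1362 ≈ -0.00073421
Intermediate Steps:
V = 398 (V = -21694 + 22092 = 398)
1/((25*(-72) + (G(-5, 2)*(-3) + n)) + V) = 1/((25*(-72) + ((3*(-5))*(-3) - 5)) + 398) = 1/((-1800 + (-15*(-3) - 5)) + 398) = 1/((-1800 + (45 - 5)) + 398) = 1/((-1800 + 40) + 398) = 1/(-1760 + 398) = 1/(-1362) = -1/1362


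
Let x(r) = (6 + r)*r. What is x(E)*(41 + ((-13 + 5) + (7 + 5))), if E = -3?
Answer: -405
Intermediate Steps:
x(r) = r*(6 + r)
x(E)*(41 + ((-13 + 5) + (7 + 5))) = (-3*(6 - 3))*(41 + ((-13 + 5) + (7 + 5))) = (-3*3)*(41 + (-8 + 12)) = -9*(41 + 4) = -9*45 = -405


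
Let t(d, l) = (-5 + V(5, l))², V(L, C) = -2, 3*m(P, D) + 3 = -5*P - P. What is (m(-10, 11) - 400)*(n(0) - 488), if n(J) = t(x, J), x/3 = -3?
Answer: 167259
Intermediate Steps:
x = -9 (x = 3*(-3) = -9)
m(P, D) = -1 - 2*P (m(P, D) = -1 + (-5*P - P)/3 = -1 + (-6*P)/3 = -1 - 2*P)
t(d, l) = 49 (t(d, l) = (-5 - 2)² = (-7)² = 49)
n(J) = 49
(m(-10, 11) - 400)*(n(0) - 488) = ((-1 - 2*(-10)) - 400)*(49 - 488) = ((-1 + 20) - 400)*(-439) = (19 - 400)*(-439) = -381*(-439) = 167259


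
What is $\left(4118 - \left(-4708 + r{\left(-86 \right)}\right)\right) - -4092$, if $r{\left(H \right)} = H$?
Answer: $13004$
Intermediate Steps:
$\left(4118 - \left(-4708 + r{\left(-86 \right)}\right)\right) - -4092 = \left(4118 + \left(4708 - -86\right)\right) - -4092 = \left(4118 + \left(4708 + 86\right)\right) + 4092 = \left(4118 + 4794\right) + 4092 = 8912 + 4092 = 13004$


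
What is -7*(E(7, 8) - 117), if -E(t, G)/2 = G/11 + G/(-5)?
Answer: 44373/55 ≈ 806.78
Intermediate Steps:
E(t, G) = 12*G/55 (E(t, G) = -2*(G/11 + G/(-5)) = -2*(G*(1/11) + G*(-⅕)) = -2*(G/11 - G/5) = -(-12)*G/55 = 12*G/55)
-7*(E(7, 8) - 117) = -7*((12/55)*8 - 117) = -7*(96/55 - 117) = -7*(-6339/55) = 44373/55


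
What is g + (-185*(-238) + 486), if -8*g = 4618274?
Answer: -2131073/4 ≈ -5.3277e+5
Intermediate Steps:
g = -2309137/4 (g = -⅛*4618274 = -2309137/4 ≈ -5.7728e+5)
g + (-185*(-238) + 486) = -2309137/4 + (-185*(-238) + 486) = -2309137/4 + (44030 + 486) = -2309137/4 + 44516 = -2131073/4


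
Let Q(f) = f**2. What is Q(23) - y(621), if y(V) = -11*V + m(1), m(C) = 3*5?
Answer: 7345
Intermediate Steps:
m(C) = 15
y(V) = 15 - 11*V (y(V) = -11*V + 15 = 15 - 11*V)
Q(23) - y(621) = 23**2 - (15 - 11*621) = 529 - (15 - 6831) = 529 - 1*(-6816) = 529 + 6816 = 7345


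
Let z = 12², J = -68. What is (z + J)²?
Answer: 5776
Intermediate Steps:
z = 144
(z + J)² = (144 - 68)² = 76² = 5776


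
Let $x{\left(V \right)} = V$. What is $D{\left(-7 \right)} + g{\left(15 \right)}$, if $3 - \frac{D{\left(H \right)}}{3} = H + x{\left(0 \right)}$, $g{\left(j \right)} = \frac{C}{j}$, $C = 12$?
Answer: $\frac{154}{5} \approx 30.8$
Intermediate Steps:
$g{\left(j \right)} = \frac{12}{j}$
$D{\left(H \right)} = 9 - 3 H$ ($D{\left(H \right)} = 9 - 3 \left(H + 0\right) = 9 - 3 H$)
$D{\left(-7 \right)} + g{\left(15 \right)} = \left(9 - -21\right) + \frac{12}{15} = \left(9 + 21\right) + 12 \cdot \frac{1}{15} = 30 + \frac{4}{5} = \frac{154}{5}$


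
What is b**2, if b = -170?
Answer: 28900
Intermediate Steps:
b**2 = (-170)**2 = 28900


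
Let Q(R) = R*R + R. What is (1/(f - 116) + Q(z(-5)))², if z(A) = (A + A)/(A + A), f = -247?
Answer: 525625/131769 ≈ 3.9890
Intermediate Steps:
z(A) = 1 (z(A) = (2*A)/((2*A)) = (2*A)*(1/(2*A)) = 1)
Q(R) = R + R² (Q(R) = R² + R = R + R²)
(1/(f - 116) + Q(z(-5)))² = (1/(-247 - 116) + 1*(1 + 1))² = (1/(-363) + 1*2)² = (-1/363 + 2)² = (725/363)² = 525625/131769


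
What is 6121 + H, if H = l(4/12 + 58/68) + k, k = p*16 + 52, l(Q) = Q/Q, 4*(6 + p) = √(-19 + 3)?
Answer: 6078 + 16*I ≈ 6078.0 + 16.0*I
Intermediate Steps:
p = -6 + I (p = -6 + √(-19 + 3)/4 = -6 + √(-16)/4 = -6 + (4*I)/4 = -6 + I ≈ -6.0 + 1.0*I)
l(Q) = 1
k = -44 + 16*I (k = (-6 + I)*16 + 52 = (-96 + 16*I) + 52 = -44 + 16*I ≈ -44.0 + 16.0*I)
H = -43 + 16*I (H = 1 + (-44 + 16*I) = -43 + 16*I ≈ -43.0 + 16.0*I)
6121 + H = 6121 + (-43 + 16*I) = 6078 + 16*I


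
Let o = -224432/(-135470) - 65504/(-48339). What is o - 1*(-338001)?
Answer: 1106706987334829/3274242165 ≈ 3.3800e+5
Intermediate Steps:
o = 9861322664/3274242165 (o = -224432*(-1/135470) - 65504*(-1/48339) = 112216/67735 + 65504/48339 = 9861322664/3274242165 ≈ 3.0118)
o - 1*(-338001) = 9861322664/3274242165 - 1*(-338001) = 9861322664/3274242165 + 338001 = 1106706987334829/3274242165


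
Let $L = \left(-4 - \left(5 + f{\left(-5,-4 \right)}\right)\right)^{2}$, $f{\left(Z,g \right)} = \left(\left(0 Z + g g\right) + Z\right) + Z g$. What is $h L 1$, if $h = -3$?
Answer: $-4800$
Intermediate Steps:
$f{\left(Z,g \right)} = Z + g^{2} + Z g$ ($f{\left(Z,g \right)} = \left(\left(0 + g^{2}\right) + Z\right) + Z g = \left(g^{2} + Z\right) + Z g = \left(Z + g^{2}\right) + Z g = Z + g^{2} + Z g$)
$L = 1600$ ($L = \left(-4 - \left(16 + 20\right)\right)^{2} = \left(-4 - 36\right)^{2} = \left(-40\right)^{2} = 1600$)
$h L 1 = \left(-3\right) 1600 \cdot 1 = \left(-4800\right) 1 = -4800$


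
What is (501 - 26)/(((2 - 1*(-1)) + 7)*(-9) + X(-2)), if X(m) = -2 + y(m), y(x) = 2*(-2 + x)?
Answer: -19/4 ≈ -4.7500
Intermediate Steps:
y(x) = -4 + 2*x
X(m) = -6 + 2*m (X(m) = -2 + (-4 + 2*m) = -6 + 2*m)
(501 - 26)/(((2 - 1*(-1)) + 7)*(-9) + X(-2)) = (501 - 26)/(((2 - 1*(-1)) + 7)*(-9) + (-6 + 2*(-2))) = 475/(((2 + 1) + 7)*(-9) + (-6 - 4)) = 475/((3 + 7)*(-9) - 10) = 475/(10*(-9) - 10) = 475/(-90 - 10) = 475/(-100) = 475*(-1/100) = -19/4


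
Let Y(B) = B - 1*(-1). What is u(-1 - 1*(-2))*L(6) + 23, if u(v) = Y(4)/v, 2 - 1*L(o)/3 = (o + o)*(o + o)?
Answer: -2107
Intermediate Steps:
Y(B) = 1 + B (Y(B) = B + 1 = 1 + B)
L(o) = 6 - 12*o**2 (L(o) = 6 - 3*(o + o)*(o + o) = 6 - 3*2*o*2*o = 6 - 12*o**2)
u(v) = 5/v (u(v) = (1 + 4)/v = 5/v)
u(-1 - 1*(-2))*L(6) + 23 = (5/(-1 - 1*(-2)))*(6 - 12*6**2) + 23 = (5/(-1 + 2))*(6 - 12*36) + 23 = (5/1)*(6 - 432) + 23 = (5*1)*(-426) + 23 = 5*(-426) + 23 = -2130 + 23 = -2107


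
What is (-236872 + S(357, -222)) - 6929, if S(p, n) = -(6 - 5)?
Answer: -243802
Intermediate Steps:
S(p, n) = -1 (S(p, n) = -1*1 = -1)
(-236872 + S(357, -222)) - 6929 = (-236872 - 1) - 6929 = -236873 - 6929 = -243802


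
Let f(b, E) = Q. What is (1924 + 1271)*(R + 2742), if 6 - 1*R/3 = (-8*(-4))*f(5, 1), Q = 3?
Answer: 7898040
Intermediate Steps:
f(b, E) = 3
R = -270 (R = 18 - 3*(-8*(-4))*3 = 18 - 96*3 = 18 - 3*96 = 18 - 288 = -270)
(1924 + 1271)*(R + 2742) = (1924 + 1271)*(-270 + 2742) = 3195*2472 = 7898040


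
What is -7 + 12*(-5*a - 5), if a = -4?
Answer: 173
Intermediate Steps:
-7 + 12*(-5*a - 5) = -7 + 12*(-5*(-4) - 5) = -7 + 12*(20 - 5) = -7 + 12*15 = -7 + 180 = 173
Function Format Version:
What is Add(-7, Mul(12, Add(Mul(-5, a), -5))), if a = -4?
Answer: 173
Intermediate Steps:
Add(-7, Mul(12, Add(Mul(-5, a), -5))) = Add(-7, Mul(12, Add(Mul(-5, -4), -5))) = Add(-7, Mul(12, Add(20, -5))) = Add(-7, Mul(12, 15)) = Add(-7, 180) = 173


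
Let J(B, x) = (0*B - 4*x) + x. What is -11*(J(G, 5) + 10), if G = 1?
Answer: 55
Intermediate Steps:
J(B, x) = -3*x (J(B, x) = (0 - 4*x) + x = -4*x + x = -3*x)
-11*(J(G, 5) + 10) = -11*(-3*5 + 10) = -11*(-15 + 10) = -11*(-5) = 55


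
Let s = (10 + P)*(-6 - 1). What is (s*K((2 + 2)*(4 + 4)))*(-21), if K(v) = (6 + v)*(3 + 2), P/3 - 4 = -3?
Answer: 363090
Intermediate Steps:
P = 3 (P = 12 + 3*(-3) = 12 - 9 = 3)
s = -91 (s = (10 + 3)*(-6 - 1) = 13*(-7) = -91)
K(v) = 30 + 5*v (K(v) = (6 + v)*5 = 30 + 5*v)
(s*K((2 + 2)*(4 + 4)))*(-21) = -91*(30 + 5*((2 + 2)*(4 + 4)))*(-21) = -91*(30 + 5*(4*8))*(-21) = -91*(30 + 5*32)*(-21) = -91*(30 + 160)*(-21) = -91*190*(-21) = -17290*(-21) = 363090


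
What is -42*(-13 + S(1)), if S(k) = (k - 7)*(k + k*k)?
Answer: 1050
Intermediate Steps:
S(k) = (-7 + k)*(k + k**2)
-42*(-13 + S(1)) = -42*(-13 + 1*(-7 + 1**2 - 6*1)) = -42*(-13 + 1*(-7 + 1 - 6)) = -42*(-13 + 1*(-12)) = -42*(-13 - 12) = -42*(-25) = 1050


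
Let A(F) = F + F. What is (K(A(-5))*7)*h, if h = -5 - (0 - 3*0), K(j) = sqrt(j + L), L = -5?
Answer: -35*I*sqrt(15) ≈ -135.55*I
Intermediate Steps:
A(F) = 2*F
K(j) = sqrt(-5 + j) (K(j) = sqrt(j - 5) = sqrt(-5 + j))
h = -5 (h = -5 - (0 + 0) = -5 - 1*0 = -5 + 0 = -5)
(K(A(-5))*7)*h = (sqrt(-5 + 2*(-5))*7)*(-5) = (sqrt(-5 - 10)*7)*(-5) = (sqrt(-15)*7)*(-5) = ((I*sqrt(15))*7)*(-5) = (7*I*sqrt(15))*(-5) = -35*I*sqrt(15)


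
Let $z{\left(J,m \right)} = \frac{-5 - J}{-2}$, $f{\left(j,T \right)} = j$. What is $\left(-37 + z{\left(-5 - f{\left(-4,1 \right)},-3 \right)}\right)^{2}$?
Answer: $1225$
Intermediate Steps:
$z{\left(J,m \right)} = \frac{5}{2} + \frac{J}{2}$ ($z{\left(J,m \right)} = \left(-5 - J\right) \left(- \frac{1}{2}\right) = \frac{5}{2} + \frac{J}{2}$)
$\left(-37 + z{\left(-5 - f{\left(-4,1 \right)},-3 \right)}\right)^{2} = \left(-37 + \left(\frac{5}{2} + \frac{-5 - -4}{2}\right)\right)^{2} = \left(-37 + \left(\frac{5}{2} + \frac{-5 + 4}{2}\right)\right)^{2} = \left(-37 + \left(\frac{5}{2} + \frac{1}{2} \left(-1\right)\right)\right)^{2} = \left(-37 + \left(\frac{5}{2} - \frac{1}{2}\right)\right)^{2} = \left(-37 + 2\right)^{2} = \left(-35\right)^{2} = 1225$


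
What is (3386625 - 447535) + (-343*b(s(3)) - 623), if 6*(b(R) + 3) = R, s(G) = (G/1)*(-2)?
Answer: 2939839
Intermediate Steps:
s(G) = -2*G (s(G) = (G*1)*(-2) = G*(-2) = -2*G)
b(R) = -3 + R/6
(3386625 - 447535) + (-343*b(s(3)) - 623) = (3386625 - 447535) + (-343*(-3 + (-2*3)/6) - 623) = 2939090 + (-343*(-3 + (1/6)*(-6)) - 623) = 2939090 + (-343*(-3 - 1) - 623) = 2939090 + (-343*(-4) - 623) = 2939090 + (1372 - 623) = 2939090 + 749 = 2939839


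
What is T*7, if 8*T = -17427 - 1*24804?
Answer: -295617/8 ≈ -36952.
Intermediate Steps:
T = -42231/8 (T = (-17427 - 1*24804)/8 = (-17427 - 24804)/8 = (1/8)*(-42231) = -42231/8 ≈ -5278.9)
T*7 = -42231/8*7 = -295617/8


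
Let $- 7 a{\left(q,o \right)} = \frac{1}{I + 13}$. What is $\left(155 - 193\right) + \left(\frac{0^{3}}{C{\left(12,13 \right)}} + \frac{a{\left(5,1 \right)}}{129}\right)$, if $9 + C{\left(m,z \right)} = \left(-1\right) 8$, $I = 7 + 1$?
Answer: $- \frac{720595}{18963} \approx -38.0$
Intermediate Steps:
$I = 8$
$a{\left(q,o \right)} = - \frac{1}{147}$ ($a{\left(q,o \right)} = - \frac{1}{7 \left(8 + 13\right)} = - \frac{1}{7 \cdot 21} = \left(- \frac{1}{7}\right) \frac{1}{21} = - \frac{1}{147}$)
$C{\left(m,z \right)} = -17$ ($C{\left(m,z \right)} = -9 - 8 = -17$)
$\left(155 - 193\right) + \left(\frac{0^{3}}{C{\left(12,13 \right)}} + \frac{a{\left(5,1 \right)}}{129}\right) = \left(155 - 193\right) - \left(\frac{1}{18963} - \frac{0^{3}}{-17}\right) = -38 + \left(0 \left(- \frac{1}{17}\right) - \frac{1}{18963}\right) = -38 + \left(0 - \frac{1}{18963}\right) = -38 - \frac{1}{18963} = - \frac{720595}{18963}$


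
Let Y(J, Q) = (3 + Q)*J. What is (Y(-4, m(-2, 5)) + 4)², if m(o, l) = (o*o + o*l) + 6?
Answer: 64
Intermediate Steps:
m(o, l) = 6 + o² + l*o (m(o, l) = (o² + l*o) + 6 = 6 + o² + l*o)
Y(J, Q) = J*(3 + Q)
(Y(-4, m(-2, 5)) + 4)² = (-4*(3 + (6 + (-2)² + 5*(-2))) + 4)² = (-4*(3 + (6 + 4 - 10)) + 4)² = (-4*(3 + 0) + 4)² = (-4*3 + 4)² = (-12 + 4)² = (-8)² = 64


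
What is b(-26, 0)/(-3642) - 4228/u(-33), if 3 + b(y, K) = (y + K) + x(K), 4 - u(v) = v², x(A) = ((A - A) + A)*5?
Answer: 2204263/564510 ≈ 3.9047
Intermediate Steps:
x(A) = 5*A (x(A) = (0 + A)*5 = A*5 = 5*A)
u(v) = 4 - v²
b(y, K) = -3 + y + 6*K (b(y, K) = -3 + ((y + K) + 5*K) = -3 + ((K + y) + 5*K) = -3 + (y + 6*K) = -3 + y + 6*K)
b(-26, 0)/(-3642) - 4228/u(-33) = (-3 - 26 + 6*0)/(-3642) - 4228/(4 - 1*(-33)²) = (-3 - 26 + 0)*(-1/3642) - 4228/(4 - 1*1089) = -29*(-1/3642) - 4228/(4 - 1089) = 29/3642 - 4228/(-1085) = 29/3642 - 4228*(-1/1085) = 29/3642 + 604/155 = 2204263/564510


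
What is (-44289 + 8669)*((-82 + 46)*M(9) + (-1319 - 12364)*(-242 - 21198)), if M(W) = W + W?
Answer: -10449585500640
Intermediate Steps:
M(W) = 2*W
(-44289 + 8669)*((-82 + 46)*M(9) + (-1319 - 12364)*(-242 - 21198)) = (-44289 + 8669)*((-82 + 46)*(2*9) + (-1319 - 12364)*(-242 - 21198)) = -35620*(-36*18 - 13683*(-21440)) = -35620*(-648 + 293363520) = -35620*293362872 = -10449585500640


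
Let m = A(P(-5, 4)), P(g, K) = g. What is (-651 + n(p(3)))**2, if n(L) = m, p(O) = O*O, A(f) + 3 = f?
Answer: 434281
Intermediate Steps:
A(f) = -3 + f
m = -8 (m = -3 - 5 = -8)
p(O) = O**2
n(L) = -8
(-651 + n(p(3)))**2 = (-651 - 8)**2 = (-659)**2 = 434281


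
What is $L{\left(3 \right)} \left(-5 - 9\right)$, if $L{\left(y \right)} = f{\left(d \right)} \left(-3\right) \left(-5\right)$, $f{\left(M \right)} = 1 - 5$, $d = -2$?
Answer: $840$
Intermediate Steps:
$f{\left(M \right)} = -4$
$L{\left(y \right)} = -60$ ($L{\left(y \right)} = \left(-4\right) \left(-3\right) \left(-5\right) = 12 \left(-5\right) = -60$)
$L{\left(3 \right)} \left(-5 - 9\right) = - 60 \left(-5 - 9\right) = \left(-60\right) \left(-14\right) = 840$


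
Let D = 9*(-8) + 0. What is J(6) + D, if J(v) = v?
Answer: -66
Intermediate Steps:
D = -72 (D = -72 + 0 = -72)
J(6) + D = 6 - 72 = -66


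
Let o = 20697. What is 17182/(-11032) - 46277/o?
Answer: -433071859/114164652 ≈ -3.7934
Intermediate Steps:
17182/(-11032) - 46277/o = 17182/(-11032) - 46277/20697 = 17182*(-1/11032) - 46277*1/20697 = -8591/5516 - 46277/20697 = -433071859/114164652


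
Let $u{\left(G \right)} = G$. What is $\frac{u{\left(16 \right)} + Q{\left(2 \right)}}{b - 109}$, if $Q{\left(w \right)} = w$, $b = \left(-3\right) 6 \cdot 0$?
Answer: $- \frac{18}{109} \approx -0.16514$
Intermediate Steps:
$b = 0$ ($b = \left(-18\right) 0 = 0$)
$\frac{u{\left(16 \right)} + Q{\left(2 \right)}}{b - 109} = \frac{16 + 2}{0 - 109} = \frac{18}{-109} = 18 \left(- \frac{1}{109}\right) = - \frac{18}{109}$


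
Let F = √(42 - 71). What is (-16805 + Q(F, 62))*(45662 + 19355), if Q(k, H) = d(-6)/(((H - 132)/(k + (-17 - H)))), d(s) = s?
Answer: -38256783004/35 + 195051*I*√29/35 ≈ -1.0931e+9 + 30011.0*I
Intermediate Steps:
F = I*√29 (F = √(-29) = I*√29 ≈ 5.3852*I)
Q(k, H) = -6*(-17 + k - H)/(-132 + H) (Q(k, H) = -6*(k + (-17 - H))/(H - 132) = -6*(-17 + k - H)/(-132 + H))
(-16805 + Q(F, 62))*(45662 + 19355) = (-16805 + 6*(17 + 62 - I*√29)/(-132 + 62))*(45662 + 19355) = (-16805 + 6*(17 + 62 - I*√29)/(-70))*65017 = (-16805 + 6*(-1/70)*(79 - I*√29))*65017 = (-16805 + (-237/35 + 3*I*√29/35))*65017 = (-588412/35 + 3*I*√29/35)*65017 = -38256783004/35 + 195051*I*√29/35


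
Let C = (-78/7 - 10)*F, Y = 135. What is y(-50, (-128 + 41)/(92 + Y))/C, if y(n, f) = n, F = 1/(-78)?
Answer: -6825/37 ≈ -184.46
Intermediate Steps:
F = -1/78 ≈ -0.012821
C = 74/273 (C = (-78/7 - 10)*(-1/78) = -148/7*(-1/78) = 74/273 ≈ 0.27106)
y(-50, (-128 + 41)/(92 + Y))/C = -50/74/273 = -50*273/74 = -6825/37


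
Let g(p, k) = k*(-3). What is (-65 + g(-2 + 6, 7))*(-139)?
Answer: 11954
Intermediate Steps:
g(p, k) = -3*k
(-65 + g(-2 + 6, 7))*(-139) = (-65 - 3*7)*(-139) = (-65 - 21)*(-139) = -86*(-139) = 11954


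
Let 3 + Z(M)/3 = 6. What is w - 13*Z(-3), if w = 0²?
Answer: -117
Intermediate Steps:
w = 0
Z(M) = 9 (Z(M) = -9 + 3*6 = -9 + 18 = 9)
w - 13*Z(-3) = 0 - 13*9 = 0 - 117 = -117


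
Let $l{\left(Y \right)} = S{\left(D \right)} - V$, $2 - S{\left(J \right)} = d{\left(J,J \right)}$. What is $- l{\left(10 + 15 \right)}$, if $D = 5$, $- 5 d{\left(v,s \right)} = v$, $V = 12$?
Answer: $9$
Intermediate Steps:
$d{\left(v,s \right)} = - \frac{v}{5}$
$S{\left(J \right)} = 2 + \frac{J}{5}$ ($S{\left(J \right)} = 2 - - \frac{J}{5} = 2 + \frac{J}{5}$)
$l{\left(Y \right)} = -9$ ($l{\left(Y \right)} = \left(2 + \frac{1}{5} \cdot 5\right) - 12 = \left(2 + 1\right) - 12 = 3 - 12 = -9$)
$- l{\left(10 + 15 \right)} = \left(-1\right) \left(-9\right) = 9$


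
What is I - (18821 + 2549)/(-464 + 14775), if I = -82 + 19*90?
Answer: 23276938/14311 ≈ 1626.5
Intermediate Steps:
I = 1628 (I = -82 + 1710 = 1628)
I - (18821 + 2549)/(-464 + 14775) = 1628 - (18821 + 2549)/(-464 + 14775) = 1628 - 21370/14311 = 23276938/14311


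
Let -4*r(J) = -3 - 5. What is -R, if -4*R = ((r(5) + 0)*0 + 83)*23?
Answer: 1909/4 ≈ 477.25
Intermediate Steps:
r(J) = 2 (r(J) = -(-3 - 5)/4 = -1/4*(-8) = 2)
R = -1909/4 (R = -((2 + 0)*0 + 83)*23/4 = -(2*0 + 83)*23/4 = -(0 + 83)*23/4 = -83*23/4 = -1/4*1909 = -1909/4 ≈ -477.25)
-R = -1*(-1909/4) = 1909/4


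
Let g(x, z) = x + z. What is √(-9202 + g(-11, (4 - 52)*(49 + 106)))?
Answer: I*√16653 ≈ 129.05*I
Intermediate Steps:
√(-9202 + g(-11, (4 - 52)*(49 + 106))) = √(-9202 + (-11 + (4 - 52)*(49 + 106))) = √(-9202 + (-11 - 48*155)) = √(-9202 + (-11 - 7440)) = √(-9202 - 7451) = √(-16653) = I*√16653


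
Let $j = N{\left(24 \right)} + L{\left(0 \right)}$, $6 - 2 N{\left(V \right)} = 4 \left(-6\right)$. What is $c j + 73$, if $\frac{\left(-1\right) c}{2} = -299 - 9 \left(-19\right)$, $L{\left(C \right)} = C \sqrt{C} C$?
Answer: $3913$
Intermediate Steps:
$L{\left(C \right)} = C^{\frac{5}{2}}$ ($L{\left(C \right)} = C^{\frac{3}{2}} C = C^{\frac{5}{2}}$)
$N{\left(V \right)} = 15$ ($N{\left(V \right)} = 3 - \frac{4 \left(-6\right)}{2} = 3 - -12 = 3 + 12 = 15$)
$c = 256$ ($c = - 2 \left(-299 - 9 \left(-19\right)\right) = - 2 \left(-299 - -171\right) = - 2 \left(-299 + 171\right) = \left(-2\right) \left(-128\right) = 256$)
$j = 15$ ($j = 15 + 0^{\frac{5}{2}} = 15 + 0 = 15$)
$c j + 73 = 256 \cdot 15 + 73 = 3840 + 73 = 3913$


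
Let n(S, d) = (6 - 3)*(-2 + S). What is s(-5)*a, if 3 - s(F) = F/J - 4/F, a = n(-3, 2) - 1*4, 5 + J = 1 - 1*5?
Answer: -1406/45 ≈ -31.244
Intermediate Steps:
J = -9 (J = -5 + (1 - 1*5) = -5 + (1 - 5) = -5 - 4 = -9)
n(S, d) = -6 + 3*S (n(S, d) = 3*(-2 + S) = -6 + 3*S)
a = -19 (a = (-6 + 3*(-3)) - 1*4 = (-6 - 9) - 4 = -15 - 4 = -19)
s(F) = 3 + 4/F + F/9 (s(F) = 3 - (F/(-9) - 4/F) = 3 - (F*(-⅑) - 4/F) = 3 - (-F/9 - 4/F) = 3 - (-4/F - F/9) = 3 + (4/F + F/9) = 3 + 4/F + F/9)
s(-5)*a = (3 + 4/(-5) + (⅑)*(-5))*(-19) = (3 + 4*(-⅕) - 5/9)*(-19) = (3 - ⅘ - 5/9)*(-19) = (74/45)*(-19) = -1406/45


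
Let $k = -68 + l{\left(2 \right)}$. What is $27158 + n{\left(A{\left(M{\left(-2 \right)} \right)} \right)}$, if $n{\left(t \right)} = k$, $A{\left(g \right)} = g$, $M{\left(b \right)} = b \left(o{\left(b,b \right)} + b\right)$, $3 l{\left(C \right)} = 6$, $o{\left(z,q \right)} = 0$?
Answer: $27092$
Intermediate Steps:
$l{\left(C \right)} = 2$ ($l{\left(C \right)} = \frac{1}{3} \cdot 6 = 2$)
$M{\left(b \right)} = b^{2}$ ($M{\left(b \right)} = b \left(0 + b\right) = b b = b^{2}$)
$k = -66$ ($k = -68 + 2 = -66$)
$n{\left(t \right)} = -66$
$27158 + n{\left(A{\left(M{\left(-2 \right)} \right)} \right)} = 27158 - 66 = 27092$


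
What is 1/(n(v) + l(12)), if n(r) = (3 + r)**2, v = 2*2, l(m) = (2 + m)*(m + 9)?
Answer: 1/343 ≈ 0.0029155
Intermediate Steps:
l(m) = (2 + m)*(9 + m)
v = 4
1/(n(v) + l(12)) = 1/((3 + 4)**2 + (18 + 12**2 + 11*12)) = 1/(7**2 + (18 + 144 + 132)) = 1/(49 + 294) = 1/343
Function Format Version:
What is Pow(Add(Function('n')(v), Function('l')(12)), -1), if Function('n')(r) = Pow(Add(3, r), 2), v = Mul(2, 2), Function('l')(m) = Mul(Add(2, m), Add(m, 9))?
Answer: Rational(1, 343) ≈ 0.0029155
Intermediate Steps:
Function('l')(m) = Mul(Add(2, m), Add(9, m))
v = 4
Pow(Add(Function('n')(v), Function('l')(12)), -1) = Pow(Add(Pow(Add(3, 4), 2), Add(18, Pow(12, 2), Mul(11, 12))), -1) = Pow(Add(Pow(7, 2), Add(18, 144, 132)), -1) = Pow(Add(49, 294), -1) = Pow(343, -1) = Rational(1, 343)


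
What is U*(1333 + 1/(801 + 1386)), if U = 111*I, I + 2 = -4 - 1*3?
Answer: -107865064/81 ≈ -1.3317e+6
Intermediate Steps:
I = -9 (I = -2 + (-4 - 1*3) = -2 + (-4 - 3) = -2 - 7 = -9)
U = -999 (U = 111*(-9) = -999)
U*(1333 + 1/(801 + 1386)) = -999*(1333 + 1/(801 + 1386)) = -999*(1333 + 1/2187) = -999*2915272/2187 = -107865064/81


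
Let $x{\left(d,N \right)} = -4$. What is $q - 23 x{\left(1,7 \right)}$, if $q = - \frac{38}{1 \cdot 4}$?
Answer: $\frac{165}{2} \approx 82.5$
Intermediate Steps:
$q = - \frac{19}{2}$ ($q = - \frac{38}{4} = \left(-38\right) \frac{1}{4} = - \frac{19}{2} \approx -9.5$)
$q - 23 x{\left(1,7 \right)} = - \frac{19}{2} - -92 = - \frac{19}{2} + 92 = \frac{165}{2}$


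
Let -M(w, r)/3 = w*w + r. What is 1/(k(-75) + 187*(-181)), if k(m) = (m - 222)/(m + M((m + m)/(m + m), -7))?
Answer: -19/642994 ≈ -2.9549e-5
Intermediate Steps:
M(w, r) = -3*r - 3*w**2 (M(w, r) = -3*(w*w + r) = -3*(w**2 + r) = -3*(r + w**2) = -3*r - 3*w**2)
k(m) = (-222 + m)/(18 + m) (k(m) = (m - 222)/(m + (-3*(-7) - 3*((m + m)/(m + m))**2)) = (-222 + m)/(m + (21 - 3*((2*m)/((2*m)))**2)) = (-222 + m)/(m + (21 - 3*((2*m)*(1/(2*m)))**2)) = (-222 + m)/(m + (21 - 3*1**2)) = (-222 + m)/(m + (21 - 3*1)) = (-222 + m)/(m + (21 - 3)) = (-222 + m)/(m + 18) = (-222 + m)/(18 + m))
1/(k(-75) + 187*(-181)) = 1/((-222 - 75)/(18 - 75) + 187*(-181)) = 1/(-297/(-57) - 33847) = 1/(-1/57*(-297) - 33847) = 1/(99/19 - 33847) = 1/(-642994/19) = -19/642994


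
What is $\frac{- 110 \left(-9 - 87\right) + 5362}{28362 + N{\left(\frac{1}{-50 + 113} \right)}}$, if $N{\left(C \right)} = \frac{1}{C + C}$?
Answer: $\frac{31844}{56787} \approx 0.56076$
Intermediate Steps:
$N{\left(C \right)} = \frac{1}{2 C}$
$\frac{- 110 \left(-9 - 87\right) + 5362}{28362 + N{\left(\frac{1}{-50 + 113} \right)}} = \frac{- 110 \left(-9 - 87\right) + 5362}{28362 + \frac{1}{2 \frac{1}{-50 + 113}}} = \frac{\left(-110\right) \left(-96\right) + 5362}{28362 + \frac{1}{2 \cdot \frac{1}{63}}} = \frac{10560 + 5362}{28362 + \frac{\frac{1}{\frac{1}{63}}}{2}} = \frac{15922}{28362 + \frac{1}{2} \cdot 63} = \frac{15922}{28362 + \frac{63}{2}} = \frac{15922}{\frac{56787}{2}} = 15922 \cdot \frac{2}{56787} = \frac{31844}{56787}$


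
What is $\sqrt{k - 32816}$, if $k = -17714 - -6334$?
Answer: $2 i \sqrt{11049} \approx 210.23 i$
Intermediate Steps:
$k = -11380$ ($k = -17714 + 6334 = -11380$)
$\sqrt{k - 32816} = \sqrt{-11380 - 32816} = \sqrt{-44196} = 2 i \sqrt{11049}$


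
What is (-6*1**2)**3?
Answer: -216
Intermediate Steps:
(-6*1**2)**3 = (-6*1)**3 = (-6)**3 = -216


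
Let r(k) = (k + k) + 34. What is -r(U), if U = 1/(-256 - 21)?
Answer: -9416/277 ≈ -33.993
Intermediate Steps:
U = -1/277 (U = 1/(-277) = -1/277 ≈ -0.0036101)
r(k) = 34 + 2*k (r(k) = 2*k + 34 = 34 + 2*k)
-r(U) = -(34 + 2*(-1/277)) = -(34 - 2/277) = -1*9416/277 = -9416/277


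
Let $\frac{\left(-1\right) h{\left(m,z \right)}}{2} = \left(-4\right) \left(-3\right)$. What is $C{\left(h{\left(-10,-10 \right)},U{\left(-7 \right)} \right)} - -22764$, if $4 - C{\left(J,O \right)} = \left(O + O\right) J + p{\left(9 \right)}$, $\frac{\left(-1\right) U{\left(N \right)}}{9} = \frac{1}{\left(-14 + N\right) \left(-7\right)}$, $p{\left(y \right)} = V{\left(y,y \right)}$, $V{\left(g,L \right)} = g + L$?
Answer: $\frac{1114606}{49} \approx 22747.0$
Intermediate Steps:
$V{\left(g,L \right)} = L + g$
$p{\left(y \right)} = 2 y$ ($p{\left(y \right)} = y + y = 2 y$)
$U{\left(N \right)} = \frac{9}{7 \left(-14 + N\right)}$ ($U{\left(N \right)} = - 9 \frac{1}{\left(-14 + N\right) \left(-7\right)} = - 9 \frac{1}{-14 + N} \left(- \frac{1}{7}\right) = - 9 \left(- \frac{1}{7 \left(-14 + N\right)}\right) = \frac{9}{7 \left(-14 + N\right)}$)
$h{\left(m,z \right)} = -24$ ($h{\left(m,z \right)} = - 2 \left(\left(-4\right) \left(-3\right)\right) = \left(-2\right) 12 = -24$)
$C{\left(J,O \right)} = -14 - 2 J O$ ($C{\left(J,O \right)} = 4 - \left(\left(O + O\right) J + 2 \cdot 9\right) = 4 - \left(2 O J + 18\right) = 4 - \left(2 J O + 18\right) = 4 - \left(18 + 2 J O\right) = -14 - 2 J O$)
$C{\left(h{\left(-10,-10 \right)},U{\left(-7 \right)} \right)} - -22764 = \left(-14 - - 48 \frac{9}{7 \left(-14 - 7\right)}\right) - -22764 = \left(-14 - - 48 \frac{9}{7 \left(-21\right)}\right) + 22764 = \left(-14 - - 48 \cdot \frac{9}{7} \left(- \frac{1}{21}\right)\right) + 22764 = \left(-14 - \left(-48\right) \left(- \frac{3}{49}\right)\right) + 22764 = \left(-14 - \frac{144}{49}\right) + 22764 = - \frac{830}{49} + 22764 = \frac{1114606}{49}$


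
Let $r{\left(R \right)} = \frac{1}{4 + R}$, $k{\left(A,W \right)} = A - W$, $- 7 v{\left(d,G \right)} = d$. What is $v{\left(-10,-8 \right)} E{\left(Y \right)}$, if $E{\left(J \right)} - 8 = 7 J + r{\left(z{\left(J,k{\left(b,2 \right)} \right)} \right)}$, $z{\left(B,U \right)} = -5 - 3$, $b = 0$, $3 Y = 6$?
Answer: $\frac{435}{14} \approx 31.071$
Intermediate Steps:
$v{\left(d,G \right)} = - \frac{d}{7}$
$Y = 2$ ($Y = \frac{1}{3} \cdot 6 = 2$)
$z{\left(B,U \right)} = -8$ ($z{\left(B,U \right)} = -5 - 3 = -8$)
$E{\left(J \right)} = \frac{31}{4} + 7 J$ ($E{\left(J \right)} = 8 + \left(7 J + \frac{1}{4 - 8}\right) = 8 + \left(7 J + \frac{1}{-4}\right) = 8 + \left(7 J - \frac{1}{4}\right) = 8 + \left(- \frac{1}{4} + 7 J\right) = \frac{31}{4} + 7 J$)
$v{\left(-10,-8 \right)} E{\left(Y \right)} = \left(- \frac{1}{7}\right) \left(-10\right) \left(\frac{31}{4} + 7 \cdot 2\right) = \frac{10 \left(\frac{31}{4} + 14\right)}{7} = \frac{10}{7} \cdot \frac{87}{4} = \frac{435}{14}$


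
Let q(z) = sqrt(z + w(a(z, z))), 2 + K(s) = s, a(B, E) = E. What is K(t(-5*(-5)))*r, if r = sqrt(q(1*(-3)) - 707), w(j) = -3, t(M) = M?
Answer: 23*sqrt(-707 + I*sqrt(6)) ≈ 1.0594 + 611.56*I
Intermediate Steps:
K(s) = -2 + s
q(z) = sqrt(-3 + z) (q(z) = sqrt(z - 3) = sqrt(-3 + z))
r = sqrt(-707 + I*sqrt(6)) (r = sqrt(sqrt(-3 + 1*(-3)) - 707) = sqrt(sqrt(-3 - 3) - 707) = sqrt(sqrt(-6) - 707) = sqrt(I*sqrt(6) - 707) = sqrt(-707 + I*sqrt(6)) ≈ 0.04606 + 26.59*I)
K(t(-5*(-5)))*r = (-2 - 5*(-5))*sqrt(-707 + I*sqrt(6)) = (-2 + 25)*sqrt(-707 + I*sqrt(6)) = 23*sqrt(-707 + I*sqrt(6))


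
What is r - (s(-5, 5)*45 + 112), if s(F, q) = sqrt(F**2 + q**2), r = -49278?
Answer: -49390 - 225*sqrt(2) ≈ -49708.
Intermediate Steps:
r - (s(-5, 5)*45 + 112) = -49278 - (sqrt((-5)**2 + 5**2)*45 + 112) = -49278 - (sqrt(25 + 25)*45 + 112) = -49278 - (sqrt(50)*45 + 112) = -49278 - ((5*sqrt(2))*45 + 112) = -49278 - (225*sqrt(2) + 112) = -49278 - (112 + 225*sqrt(2)) = -49278 + (-112 - 225*sqrt(2)) = -49390 - 225*sqrt(2)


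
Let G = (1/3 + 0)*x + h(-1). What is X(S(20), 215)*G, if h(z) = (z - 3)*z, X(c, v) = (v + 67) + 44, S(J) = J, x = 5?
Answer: 5542/3 ≈ 1847.3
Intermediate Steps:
X(c, v) = 111 + v (X(c, v) = (67 + v) + 44 = 111 + v)
h(z) = z*(-3 + z) (h(z) = (-3 + z)*z = z*(-3 + z))
G = 17/3 (G = (1/3 + 0)*5 - (-3 - 1) = (1*(1/3) + 0)*5 - 1*(-4) = (1/3 + 0)*5 + 4 = (1/3)*5 + 4 = 5/3 + 4 = 17/3 ≈ 5.6667)
X(S(20), 215)*G = (111 + 215)*(17/3) = 326*(17/3) = 5542/3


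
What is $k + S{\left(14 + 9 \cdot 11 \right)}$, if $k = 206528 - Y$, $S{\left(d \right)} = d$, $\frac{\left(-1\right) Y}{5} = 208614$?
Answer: $1249711$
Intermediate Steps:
$Y = -1043070$ ($Y = \left(-5\right) 208614 = -1043070$)
$k = 1249598$ ($k = 206528 - -1043070 = 206528 + 1043070 = 1249598$)
$k + S{\left(14 + 9 \cdot 11 \right)} = 1249598 + \left(14 + 9 \cdot 11\right) = 1249598 + \left(14 + 99\right) = 1249598 + 113 = 1249711$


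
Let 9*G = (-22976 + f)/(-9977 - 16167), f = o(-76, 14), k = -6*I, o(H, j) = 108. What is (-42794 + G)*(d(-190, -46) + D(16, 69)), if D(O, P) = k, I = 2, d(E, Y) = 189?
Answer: -148521203801/19608 ≈ -7.5745e+6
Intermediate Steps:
k = -12 (k = -6*2 = -12)
D(O, P) = -12
f = 108
G = 5717/58824 (G = ((-22976 + 108)/(-9977 - 16167))/9 = (-22868/(-26144))/9 = (-22868*(-1/26144))/9 = (⅑)*(5717/6536) = 5717/58824 ≈ 0.097188)
(-42794 + G)*(d(-190, -46) + D(16, 69)) = (-42794 + 5717/58824)*(189 - 12) = -2517308539/58824*177 = -148521203801/19608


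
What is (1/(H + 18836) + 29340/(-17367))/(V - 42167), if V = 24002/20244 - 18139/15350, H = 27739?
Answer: 33700909143757/841171392960192009 ≈ 4.0064e-5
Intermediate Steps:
V = 153098/38843175 (V = 24002*(1/20244) - 18139*1/15350 = 12001/10122 - 18139/15350 = 153098/38843175 ≈ 0.0039414)
(1/(H + 18836) + 29340/(-17367))/(V - 42167) = (1/(27739 + 18836) + 29340/(-17367))/(153098/38843175 - 42167) = (1/46575 + 29340*(-1/17367))/(-1637900007127/38843175) = (1/46575 - 9780/5789)*(-38843175/1637900007127) = -455497711/269622675*(-38843175/1637900007127) = 33700909143757/841171392960192009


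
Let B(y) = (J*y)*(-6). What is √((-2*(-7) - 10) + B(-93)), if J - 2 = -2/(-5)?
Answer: 2*√8395/5 ≈ 36.650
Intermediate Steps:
J = 12/5 (J = 2 - 2/(-5) = 2 - 2*(-⅕) = 2 + ⅖ = 12/5 ≈ 2.4000)
B(y) = -72*y/5 (B(y) = (12*y/5)*(-6) = -72*y/5)
√((-2*(-7) - 10) + B(-93)) = √((-2*(-7) - 10) - 72/5*(-93)) = √((14 - 10) + 6696/5) = √(4 + 6696/5) = √(6716/5) = 2*√8395/5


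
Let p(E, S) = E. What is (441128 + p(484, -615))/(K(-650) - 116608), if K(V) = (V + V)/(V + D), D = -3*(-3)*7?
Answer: -64806561/17111899 ≈ -3.7872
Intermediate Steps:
D = 63 (D = 9*7 = 63)
K(V) = 2*V/(63 + V) (K(V) = (V + V)/(V + 63) = (2*V)/(63 + V) = 2*V/(63 + V))
(441128 + p(484, -615))/(K(-650) - 116608) = (441128 + 484)/(2*(-650)/(63 - 650) - 116608) = 441612/(2*(-650)/(-587) - 116608) = 441612/(2*(-650)*(-1/587) - 116608) = 441612/(1300/587 - 116608) = 441612/(-68447596/587) = 441612*(-587/68447596) = -64806561/17111899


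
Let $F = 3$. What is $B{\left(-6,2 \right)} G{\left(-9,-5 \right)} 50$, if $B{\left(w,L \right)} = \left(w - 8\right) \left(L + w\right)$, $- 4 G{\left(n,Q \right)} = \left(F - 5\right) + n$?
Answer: $7700$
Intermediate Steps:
$G{\left(n,Q \right)} = \frac{1}{2} - \frac{n}{4}$ ($G{\left(n,Q \right)} = - \frac{\left(3 - 5\right) + n}{4} = - \frac{-2 + n}{4} = \frac{1}{2} - \frac{n}{4}$)
$B{\left(w,L \right)} = \left(-8 + w\right) \left(L + w\right)$
$B{\left(-6,2 \right)} G{\left(-9,-5 \right)} 50 = \left(\left(-6\right)^{2} - 16 - -48 + 2 \left(-6\right)\right) \left(\frac{1}{2} - - \frac{9}{4}\right) 50 = \left(36 - 16 + 48 - 12\right) \left(\frac{1}{2} + \frac{9}{4}\right) 50 = 56 \cdot \frac{11}{4} \cdot 50 = 154 \cdot 50 = 7700$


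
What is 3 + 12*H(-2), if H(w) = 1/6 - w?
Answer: 29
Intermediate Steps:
H(w) = 1/6 - w
3 + 12*H(-2) = 3 + 12*(1/6 - 1*(-2)) = 3 + 12*(1/6 + 2) = 3 + 12*(13/6) = 3 + 26 = 29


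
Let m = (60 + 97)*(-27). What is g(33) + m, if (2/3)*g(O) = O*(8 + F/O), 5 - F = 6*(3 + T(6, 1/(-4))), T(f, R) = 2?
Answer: -7761/2 ≈ -3880.5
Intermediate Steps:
m = -4239 (m = 157*(-27) = -4239)
F = -25 (F = 5 - 6*(3 + 2) = 5 - 6*5 = 5 - 1*30 = 5 - 30 = -25)
g(O) = 3*O*(8 - 25/O)/2 (g(O) = 3*(O*(8 - 25/O))/2 = 3*O*(8 - 25/O)/2)
g(33) + m = (-75/2 + 12*33) - 4239 = (-75/2 + 396) - 4239 = 717/2 - 4239 = -7761/2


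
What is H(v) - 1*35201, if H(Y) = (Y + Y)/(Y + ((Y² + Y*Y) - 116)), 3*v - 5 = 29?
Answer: -24112583/685 ≈ -35201.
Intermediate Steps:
v = 34/3 (v = 5/3 + (⅓)*29 = 5/3 + 29/3 = 34/3 ≈ 11.333)
H(Y) = 2*Y/(-116 + Y + 2*Y²) (H(Y) = (2*Y)/(Y + ((Y² + Y²) - 116)) = (2*Y)/(Y + (2*Y² - 116)) = (2*Y)/(Y + (-116 + 2*Y²)) = (2*Y)/(-116 + Y + 2*Y²) = 2*Y/(-116 + Y + 2*Y²))
H(v) - 1*35201 = 2*(34/3)/(-116 + 34/3 + 2*(34/3)²) - 1*35201 = 2*(34/3)/(-116 + 34/3 + 2*(1156/9)) - 35201 = 2*(34/3)/(-116 + 34/3 + 2312/9) - 35201 = 2*(34/3)/(1370/9) - 35201 = 2*(34/3)*(9/1370) - 35201 = 102/685 - 35201 = -24112583/685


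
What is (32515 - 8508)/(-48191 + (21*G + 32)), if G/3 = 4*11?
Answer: -24007/45387 ≈ -0.52894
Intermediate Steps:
G = 132 (G = 3*(4*11) = 3*44 = 132)
(32515 - 8508)/(-48191 + (21*G + 32)) = (32515 - 8508)/(-48191 + (21*132 + 32)) = 24007/(-48191 + (2772 + 32)) = 24007/(-48191 + 2804) = 24007/(-45387) = 24007*(-1/45387) = -24007/45387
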